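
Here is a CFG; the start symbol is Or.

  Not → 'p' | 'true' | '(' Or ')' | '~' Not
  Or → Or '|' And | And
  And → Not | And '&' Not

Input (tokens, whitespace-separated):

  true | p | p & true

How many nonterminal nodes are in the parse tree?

[Or [Or [Or [And [Not true]]] | [And [Not p]]] | [And [And [Not p]] & [Not true]]]

11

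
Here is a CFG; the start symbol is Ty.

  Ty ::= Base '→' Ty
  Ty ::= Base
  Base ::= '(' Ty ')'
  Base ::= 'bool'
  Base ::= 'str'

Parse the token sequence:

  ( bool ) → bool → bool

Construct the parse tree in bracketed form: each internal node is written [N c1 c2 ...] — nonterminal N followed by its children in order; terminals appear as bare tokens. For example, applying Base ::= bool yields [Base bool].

Ty
Base → Ty
( Ty ) → Ty
( Base ) → Ty
( bool ) → Ty
( bool ) → Base → Ty
( bool ) → bool → Ty
( bool ) → bool → Base
( bool ) → bool → bool

[Ty [Base ( [Ty [Base bool]] )] → [Ty [Base bool] → [Ty [Base bool]]]]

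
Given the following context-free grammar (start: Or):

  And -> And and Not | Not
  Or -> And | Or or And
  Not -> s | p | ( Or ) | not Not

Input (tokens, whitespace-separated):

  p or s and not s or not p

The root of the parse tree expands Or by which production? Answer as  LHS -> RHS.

[Or [Or [Or [And [Not p]]] or [And [And [Not s]] and [Not not [Not s]]]] or [And [Not not [Not p]]]]

Or -> Or or And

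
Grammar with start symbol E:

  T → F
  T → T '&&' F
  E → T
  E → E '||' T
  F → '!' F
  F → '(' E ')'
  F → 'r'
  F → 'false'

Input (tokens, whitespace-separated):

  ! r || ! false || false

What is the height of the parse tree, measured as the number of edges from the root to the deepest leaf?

[E [E [E [T [F ! [F r]]]] || [T [F ! [F false]]]] || [T [F false]]]

6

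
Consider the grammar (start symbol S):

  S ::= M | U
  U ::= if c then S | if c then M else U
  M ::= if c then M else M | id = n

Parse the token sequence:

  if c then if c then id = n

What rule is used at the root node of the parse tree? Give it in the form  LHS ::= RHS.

[S [U if c then [S [U if c then [S [M id = n]]]]]]

S ::= U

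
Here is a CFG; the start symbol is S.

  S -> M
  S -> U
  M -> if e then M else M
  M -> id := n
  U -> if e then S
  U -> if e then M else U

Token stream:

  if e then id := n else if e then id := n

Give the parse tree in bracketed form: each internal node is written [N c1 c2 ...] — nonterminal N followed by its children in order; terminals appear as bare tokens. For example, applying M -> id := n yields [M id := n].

S
U
if e then M else U
if e then id := n else U
if e then id := n else if e then S
if e then id := n else if e then M
if e then id := n else if e then id := n

[S [U if e then [M id := n] else [U if e then [S [M id := n]]]]]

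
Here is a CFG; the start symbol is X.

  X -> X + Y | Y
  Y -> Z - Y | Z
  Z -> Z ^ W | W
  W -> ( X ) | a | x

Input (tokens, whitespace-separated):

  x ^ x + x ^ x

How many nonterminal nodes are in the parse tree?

12

[X [X [Y [Z [Z [W x]] ^ [W x]]]] + [Y [Z [Z [W x]] ^ [W x]]]]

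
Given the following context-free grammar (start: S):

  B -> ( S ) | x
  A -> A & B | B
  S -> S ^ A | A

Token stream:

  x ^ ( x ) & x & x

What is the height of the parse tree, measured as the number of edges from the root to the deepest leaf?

[S [S [A [B x]]] ^ [A [A [A [B ( [S [A [B x]]] )]] & [B x]] & [B x]]]

8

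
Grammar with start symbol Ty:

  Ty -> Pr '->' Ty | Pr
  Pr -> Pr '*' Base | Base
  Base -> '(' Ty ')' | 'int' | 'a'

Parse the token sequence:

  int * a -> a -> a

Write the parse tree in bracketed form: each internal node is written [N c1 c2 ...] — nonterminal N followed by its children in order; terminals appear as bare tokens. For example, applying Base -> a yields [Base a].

Ty
Pr -> Ty
Pr * Base -> Ty
Base * Base -> Ty
int * Base -> Ty
int * a -> Ty
int * a -> Pr -> Ty
int * a -> Base -> Ty
int * a -> a -> Ty
int * a -> a -> Pr
int * a -> a -> Base
int * a -> a -> a

[Ty [Pr [Pr [Base int]] * [Base a]] -> [Ty [Pr [Base a]] -> [Ty [Pr [Base a]]]]]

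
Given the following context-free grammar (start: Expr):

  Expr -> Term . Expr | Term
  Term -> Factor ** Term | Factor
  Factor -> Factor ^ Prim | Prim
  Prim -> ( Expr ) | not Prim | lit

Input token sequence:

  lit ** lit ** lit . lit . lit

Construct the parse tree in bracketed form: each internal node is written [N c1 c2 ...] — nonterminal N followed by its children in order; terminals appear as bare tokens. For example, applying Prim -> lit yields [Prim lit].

[Expr [Term [Factor [Prim lit]] ** [Term [Factor [Prim lit]] ** [Term [Factor [Prim lit]]]]] . [Expr [Term [Factor [Prim lit]]] . [Expr [Term [Factor [Prim lit]]]]]]

Expr
Term . Expr
Factor ** Term . Expr
Prim ** Term . Expr
lit ** Term . Expr
lit ** Factor ** Term . Expr
lit ** Prim ** Term . Expr
lit ** lit ** Term . Expr
lit ** lit ** Factor . Expr
lit ** lit ** Prim . Expr
lit ** lit ** lit . Expr
lit ** lit ** lit . Term . Expr
lit ** lit ** lit . Factor . Expr
lit ** lit ** lit . Prim . Expr
lit ** lit ** lit . lit . Expr
lit ** lit ** lit . lit . Term
lit ** lit ** lit . lit . Factor
lit ** lit ** lit . lit . Prim
lit ** lit ** lit . lit . lit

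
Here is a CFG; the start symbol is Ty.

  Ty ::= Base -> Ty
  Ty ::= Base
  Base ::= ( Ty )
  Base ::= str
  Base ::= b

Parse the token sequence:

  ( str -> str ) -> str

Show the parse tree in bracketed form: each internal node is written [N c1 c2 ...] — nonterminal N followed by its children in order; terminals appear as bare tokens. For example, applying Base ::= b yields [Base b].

[Ty [Base ( [Ty [Base str] -> [Ty [Base str]]] )] -> [Ty [Base str]]]

Ty
Base -> Ty
( Ty ) -> Ty
( Base -> Ty ) -> Ty
( str -> Ty ) -> Ty
( str -> Base ) -> Ty
( str -> str ) -> Ty
( str -> str ) -> Base
( str -> str ) -> str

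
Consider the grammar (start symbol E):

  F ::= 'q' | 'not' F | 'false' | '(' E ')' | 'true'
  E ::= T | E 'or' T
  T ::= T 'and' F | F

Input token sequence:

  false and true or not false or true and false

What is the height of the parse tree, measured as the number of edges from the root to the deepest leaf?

[E [E [E [T [T [F false]] and [F true]]] or [T [F not [F false]]]] or [T [T [F true]] and [F false]]]

6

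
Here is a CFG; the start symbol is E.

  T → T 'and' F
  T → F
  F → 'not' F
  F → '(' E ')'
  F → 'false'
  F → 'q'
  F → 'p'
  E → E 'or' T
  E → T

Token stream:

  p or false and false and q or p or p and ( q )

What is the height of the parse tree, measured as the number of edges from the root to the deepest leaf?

7

[E [E [E [E [T [F p]]] or [T [T [T [F false]] and [F false]] and [F q]]] or [T [F p]]] or [T [T [F p]] and [F ( [E [T [F q]]] )]]]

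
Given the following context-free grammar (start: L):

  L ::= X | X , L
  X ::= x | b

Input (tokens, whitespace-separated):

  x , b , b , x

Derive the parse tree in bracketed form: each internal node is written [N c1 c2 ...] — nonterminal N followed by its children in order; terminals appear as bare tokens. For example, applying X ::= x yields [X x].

[L [X x] , [L [X b] , [L [X b] , [L [X x]]]]]

L
X , L
x , L
x , X , L
x , b , L
x , b , X , L
x , b , b , L
x , b , b , X
x , b , b , x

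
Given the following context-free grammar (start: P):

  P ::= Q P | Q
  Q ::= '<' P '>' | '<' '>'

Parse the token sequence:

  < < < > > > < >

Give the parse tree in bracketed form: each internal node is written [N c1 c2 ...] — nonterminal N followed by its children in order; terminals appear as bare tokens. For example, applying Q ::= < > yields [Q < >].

P
Q P
< P > P
< Q > P
< < P > > P
< < Q > > P
< < < > > > P
< < < > > > Q
< < < > > > < >

[P [Q < [P [Q < [P [Q < >]] >]] >] [P [Q < >]]]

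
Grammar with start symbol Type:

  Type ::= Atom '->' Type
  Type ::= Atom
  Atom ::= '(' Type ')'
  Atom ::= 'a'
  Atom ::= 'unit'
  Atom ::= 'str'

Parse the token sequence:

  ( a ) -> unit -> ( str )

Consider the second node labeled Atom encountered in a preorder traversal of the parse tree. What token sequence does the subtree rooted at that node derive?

[Type [Atom ( [Type [Atom a]] )] -> [Type [Atom unit] -> [Type [Atom ( [Type [Atom str]] )]]]]

a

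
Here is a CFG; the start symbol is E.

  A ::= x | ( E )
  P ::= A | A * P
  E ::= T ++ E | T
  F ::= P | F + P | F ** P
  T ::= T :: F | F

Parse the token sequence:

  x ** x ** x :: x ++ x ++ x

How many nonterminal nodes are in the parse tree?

[E [T [T [F [F [F [P [A x]]] ** [P [A x]]] ** [P [A x]]]] :: [F [P [A x]]]] ++ [E [T [F [P [A x]]]] ++ [E [T [F [P [A x]]]]]]]

25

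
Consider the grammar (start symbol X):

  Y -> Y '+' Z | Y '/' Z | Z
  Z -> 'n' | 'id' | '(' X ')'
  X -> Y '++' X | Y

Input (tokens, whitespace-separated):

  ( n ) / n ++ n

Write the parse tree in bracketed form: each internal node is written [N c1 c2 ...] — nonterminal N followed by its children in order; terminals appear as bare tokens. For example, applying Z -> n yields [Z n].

X
Y ++ X
Y / Z ++ X
Z / Z ++ X
( X ) / Z ++ X
( Y ) / Z ++ X
( Z ) / Z ++ X
( n ) / Z ++ X
( n ) / n ++ X
( n ) / n ++ Y
( n ) / n ++ Z
( n ) / n ++ n

[X [Y [Y [Z ( [X [Y [Z n]]] )]] / [Z n]] ++ [X [Y [Z n]]]]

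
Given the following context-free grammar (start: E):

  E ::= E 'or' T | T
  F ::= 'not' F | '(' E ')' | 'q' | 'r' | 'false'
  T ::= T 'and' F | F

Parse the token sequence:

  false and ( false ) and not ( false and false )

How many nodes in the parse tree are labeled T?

[E [T [T [T [F false]] and [F ( [E [T [F false]]] )]] and [F not [F ( [E [T [T [F false]] and [F false]]] )]]]]

6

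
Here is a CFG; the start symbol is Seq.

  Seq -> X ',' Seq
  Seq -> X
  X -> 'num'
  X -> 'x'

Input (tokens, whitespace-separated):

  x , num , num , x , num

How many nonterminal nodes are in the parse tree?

10

[Seq [X x] , [Seq [X num] , [Seq [X num] , [Seq [X x] , [Seq [X num]]]]]]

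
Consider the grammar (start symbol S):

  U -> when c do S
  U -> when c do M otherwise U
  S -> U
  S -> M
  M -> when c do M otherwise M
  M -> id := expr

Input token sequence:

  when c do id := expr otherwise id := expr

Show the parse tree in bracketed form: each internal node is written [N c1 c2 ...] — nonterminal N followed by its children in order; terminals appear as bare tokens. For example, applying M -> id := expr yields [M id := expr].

[S [M when c do [M id := expr] otherwise [M id := expr]]]

S
M
when c do M otherwise M
when c do id := expr otherwise M
when c do id := expr otherwise id := expr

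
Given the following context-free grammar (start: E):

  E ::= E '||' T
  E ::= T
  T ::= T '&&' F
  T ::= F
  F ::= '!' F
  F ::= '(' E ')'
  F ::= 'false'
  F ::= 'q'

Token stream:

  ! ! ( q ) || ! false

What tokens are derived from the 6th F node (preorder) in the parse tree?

[E [E [T [F ! [F ! [F ( [E [T [F q]]] )]]]]] || [T [F ! [F false]]]]

false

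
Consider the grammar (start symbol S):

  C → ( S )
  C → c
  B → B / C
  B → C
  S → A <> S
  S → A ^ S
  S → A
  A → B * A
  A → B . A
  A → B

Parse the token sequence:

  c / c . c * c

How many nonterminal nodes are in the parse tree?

[S [A [B [B [C c]] / [C c]] . [A [B [C c]] * [A [B [C c]]]]]]

12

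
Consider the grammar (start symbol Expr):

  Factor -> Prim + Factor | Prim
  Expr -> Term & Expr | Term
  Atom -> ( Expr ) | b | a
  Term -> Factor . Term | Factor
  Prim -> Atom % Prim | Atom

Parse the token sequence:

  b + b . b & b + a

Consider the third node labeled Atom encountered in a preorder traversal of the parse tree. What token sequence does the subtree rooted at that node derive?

b

[Expr [Term [Factor [Prim [Atom b]] + [Factor [Prim [Atom b]]]] . [Term [Factor [Prim [Atom b]]]]] & [Expr [Term [Factor [Prim [Atom b]] + [Factor [Prim [Atom a]]]]]]]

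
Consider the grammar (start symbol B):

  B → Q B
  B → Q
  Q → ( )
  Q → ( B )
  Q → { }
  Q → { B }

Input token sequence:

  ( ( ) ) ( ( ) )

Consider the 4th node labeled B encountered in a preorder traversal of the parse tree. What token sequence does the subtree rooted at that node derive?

( )

[B [Q ( [B [Q ( )]] )] [B [Q ( [B [Q ( )]] )]]]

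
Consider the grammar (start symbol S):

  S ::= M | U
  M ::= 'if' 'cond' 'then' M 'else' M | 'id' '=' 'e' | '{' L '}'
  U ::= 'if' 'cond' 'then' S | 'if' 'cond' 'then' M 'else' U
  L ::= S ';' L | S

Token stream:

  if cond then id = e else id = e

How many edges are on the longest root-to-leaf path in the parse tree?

[S [M if cond then [M id = e] else [M id = e]]]

3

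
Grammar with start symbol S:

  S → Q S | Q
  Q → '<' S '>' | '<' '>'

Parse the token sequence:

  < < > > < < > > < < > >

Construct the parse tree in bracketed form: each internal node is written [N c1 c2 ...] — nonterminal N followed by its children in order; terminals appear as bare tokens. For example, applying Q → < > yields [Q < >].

[S [Q < [S [Q < >]] >] [S [Q < [S [Q < >]] >] [S [Q < [S [Q < >]] >]]]]

S
Q S
< S > S
< Q > S
< < > > S
< < > > Q S
< < > > < S > S
< < > > < Q > S
< < > > < < > > S
< < > > < < > > Q
< < > > < < > > < S >
< < > > < < > > < Q >
< < > > < < > > < < > >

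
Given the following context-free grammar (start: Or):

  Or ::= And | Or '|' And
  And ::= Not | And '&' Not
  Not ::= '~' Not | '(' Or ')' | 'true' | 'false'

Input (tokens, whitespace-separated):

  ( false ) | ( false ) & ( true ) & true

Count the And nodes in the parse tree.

7

[Or [Or [And [Not ( [Or [And [Not false]]] )]]] | [And [And [And [Not ( [Or [And [Not false]]] )]] & [Not ( [Or [And [Not true]]] )]] & [Not true]]]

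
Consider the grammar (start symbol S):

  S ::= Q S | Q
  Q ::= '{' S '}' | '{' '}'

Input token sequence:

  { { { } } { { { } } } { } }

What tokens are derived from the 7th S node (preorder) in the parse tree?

[S [Q { [S [Q { [S [Q { }]] }] [S [Q { [S [Q { [S [Q { }]] }]] }] [S [Q { }]]]] }]]

{ }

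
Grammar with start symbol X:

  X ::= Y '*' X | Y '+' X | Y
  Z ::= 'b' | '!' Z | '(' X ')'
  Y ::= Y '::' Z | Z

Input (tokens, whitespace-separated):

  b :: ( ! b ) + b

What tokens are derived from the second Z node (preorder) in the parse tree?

[X [Y [Y [Z b]] :: [Z ( [X [Y [Z ! [Z b]]]] )]] + [X [Y [Z b]]]]

( ! b )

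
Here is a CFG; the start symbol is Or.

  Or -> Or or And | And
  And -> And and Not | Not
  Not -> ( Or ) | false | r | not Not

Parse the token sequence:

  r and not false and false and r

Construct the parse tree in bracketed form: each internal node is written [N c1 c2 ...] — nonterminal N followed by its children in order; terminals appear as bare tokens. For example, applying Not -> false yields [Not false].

[Or [And [And [And [And [Not r]] and [Not not [Not false]]] and [Not false]] and [Not r]]]

Or
And
And and Not
And and Not and Not
And and Not and Not and Not
Not and Not and Not and Not
r and Not and Not and Not
r and not Not and Not and Not
r and not false and Not and Not
r and not false and false and Not
r and not false and false and r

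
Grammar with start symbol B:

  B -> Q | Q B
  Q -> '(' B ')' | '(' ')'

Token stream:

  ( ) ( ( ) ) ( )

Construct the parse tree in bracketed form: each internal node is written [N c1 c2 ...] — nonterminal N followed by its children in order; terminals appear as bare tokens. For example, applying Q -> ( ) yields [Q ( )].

[B [Q ( )] [B [Q ( [B [Q ( )]] )] [B [Q ( )]]]]

B
Q B
( ) B
( ) Q B
( ) ( B ) B
( ) ( Q ) B
( ) ( ( ) ) B
( ) ( ( ) ) Q
( ) ( ( ) ) ( )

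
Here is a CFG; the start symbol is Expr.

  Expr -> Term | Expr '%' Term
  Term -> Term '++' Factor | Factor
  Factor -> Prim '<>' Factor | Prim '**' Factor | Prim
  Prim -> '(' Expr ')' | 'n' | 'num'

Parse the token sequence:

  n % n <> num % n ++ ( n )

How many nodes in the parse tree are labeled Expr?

[Expr [Expr [Expr [Term [Factor [Prim n]]]] % [Term [Factor [Prim n] <> [Factor [Prim num]]]]] % [Term [Term [Factor [Prim n]]] ++ [Factor [Prim ( [Expr [Term [Factor [Prim n]]]] )]]]]

4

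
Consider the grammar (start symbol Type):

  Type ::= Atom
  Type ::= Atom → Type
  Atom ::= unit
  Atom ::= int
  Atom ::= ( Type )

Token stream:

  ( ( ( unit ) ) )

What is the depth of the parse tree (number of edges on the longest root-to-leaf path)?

8

[Type [Atom ( [Type [Atom ( [Type [Atom ( [Type [Atom unit]] )]] )]] )]]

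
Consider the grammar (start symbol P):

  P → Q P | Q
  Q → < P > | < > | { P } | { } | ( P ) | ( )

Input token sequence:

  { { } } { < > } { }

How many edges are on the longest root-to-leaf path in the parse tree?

[P [Q { [P [Q { }]] }] [P [Q { [P [Q < >]] }] [P [Q { }]]]]

5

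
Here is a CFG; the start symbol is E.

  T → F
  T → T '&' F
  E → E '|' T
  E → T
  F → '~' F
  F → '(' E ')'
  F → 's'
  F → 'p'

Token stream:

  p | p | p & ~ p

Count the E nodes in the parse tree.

[E [E [E [T [F p]]] | [T [F p]]] | [T [T [F p]] & [F ~ [F p]]]]

3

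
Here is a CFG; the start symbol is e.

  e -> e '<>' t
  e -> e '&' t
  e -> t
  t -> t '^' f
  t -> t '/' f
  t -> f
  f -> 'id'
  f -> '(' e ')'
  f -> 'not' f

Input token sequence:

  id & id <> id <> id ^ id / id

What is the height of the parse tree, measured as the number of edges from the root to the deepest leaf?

6

[e [e [e [e [t [f id]]] & [t [f id]]] <> [t [f id]]] <> [t [t [t [f id]] ^ [f id]] / [f id]]]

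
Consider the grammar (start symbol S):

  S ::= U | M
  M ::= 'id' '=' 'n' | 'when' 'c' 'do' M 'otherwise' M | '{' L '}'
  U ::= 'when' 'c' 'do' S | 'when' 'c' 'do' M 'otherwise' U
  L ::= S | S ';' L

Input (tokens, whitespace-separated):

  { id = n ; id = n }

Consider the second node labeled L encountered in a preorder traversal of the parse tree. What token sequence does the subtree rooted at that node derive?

id = n

[S [M { [L [S [M id = n]] ; [L [S [M id = n]]]] }]]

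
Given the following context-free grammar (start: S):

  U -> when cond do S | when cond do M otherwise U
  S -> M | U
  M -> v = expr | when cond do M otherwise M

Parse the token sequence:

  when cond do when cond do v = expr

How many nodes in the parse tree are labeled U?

2

[S [U when cond do [S [U when cond do [S [M v = expr]]]]]]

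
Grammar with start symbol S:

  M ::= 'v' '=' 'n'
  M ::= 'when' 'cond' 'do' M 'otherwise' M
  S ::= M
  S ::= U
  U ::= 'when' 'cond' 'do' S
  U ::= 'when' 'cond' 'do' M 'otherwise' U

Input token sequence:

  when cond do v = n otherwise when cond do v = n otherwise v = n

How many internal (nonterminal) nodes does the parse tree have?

6

[S [M when cond do [M v = n] otherwise [M when cond do [M v = n] otherwise [M v = n]]]]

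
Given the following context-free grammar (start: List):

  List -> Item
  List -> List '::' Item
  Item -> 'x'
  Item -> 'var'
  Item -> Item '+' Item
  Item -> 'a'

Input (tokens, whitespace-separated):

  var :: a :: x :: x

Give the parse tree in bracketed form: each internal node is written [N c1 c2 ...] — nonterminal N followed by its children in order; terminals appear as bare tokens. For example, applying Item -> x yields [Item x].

[List [List [List [List [Item var]] :: [Item a]] :: [Item x]] :: [Item x]]

List
List :: Item
List :: Item :: Item
List :: Item :: Item :: Item
Item :: Item :: Item :: Item
var :: Item :: Item :: Item
var :: a :: Item :: Item
var :: a :: x :: Item
var :: a :: x :: x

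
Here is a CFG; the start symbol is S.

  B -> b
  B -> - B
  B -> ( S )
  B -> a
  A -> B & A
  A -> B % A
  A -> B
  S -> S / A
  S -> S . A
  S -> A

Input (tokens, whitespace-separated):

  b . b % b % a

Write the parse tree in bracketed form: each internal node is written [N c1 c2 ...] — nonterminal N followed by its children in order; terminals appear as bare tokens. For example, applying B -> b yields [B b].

S
S . A
A . A
B . A
b . A
b . B % A
b . b % A
b . b % B % A
b . b % b % A
b . b % b % B
b . b % b % a

[S [S [A [B b]]] . [A [B b] % [A [B b] % [A [B a]]]]]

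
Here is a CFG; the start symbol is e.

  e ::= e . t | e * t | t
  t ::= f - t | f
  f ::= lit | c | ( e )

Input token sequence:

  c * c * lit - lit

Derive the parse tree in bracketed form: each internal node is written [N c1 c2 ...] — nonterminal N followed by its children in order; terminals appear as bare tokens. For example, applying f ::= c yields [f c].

e
e * t
e * t * t
t * t * t
f * t * t
c * t * t
c * f * t
c * c * t
c * c * f - t
c * c * lit - t
c * c * lit - f
c * c * lit - lit

[e [e [e [t [f c]]] * [t [f c]]] * [t [f lit] - [t [f lit]]]]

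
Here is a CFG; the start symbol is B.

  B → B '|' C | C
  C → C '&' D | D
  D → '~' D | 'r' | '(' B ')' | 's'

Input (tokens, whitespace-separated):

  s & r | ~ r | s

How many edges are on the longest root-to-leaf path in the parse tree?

6

[B [B [B [C [C [D s]] & [D r]]] | [C [D ~ [D r]]]] | [C [D s]]]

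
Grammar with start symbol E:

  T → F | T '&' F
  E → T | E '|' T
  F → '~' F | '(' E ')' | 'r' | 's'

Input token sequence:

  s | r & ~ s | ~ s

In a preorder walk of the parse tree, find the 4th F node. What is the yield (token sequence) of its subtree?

[E [E [E [T [F s]]] | [T [T [F r]] & [F ~ [F s]]]] | [T [F ~ [F s]]]]

s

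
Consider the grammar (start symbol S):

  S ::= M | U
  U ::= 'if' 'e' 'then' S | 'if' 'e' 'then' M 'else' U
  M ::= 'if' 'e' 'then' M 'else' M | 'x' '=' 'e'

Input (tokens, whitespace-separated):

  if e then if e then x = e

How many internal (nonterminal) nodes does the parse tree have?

[S [U if e then [S [U if e then [S [M x = e]]]]]]

6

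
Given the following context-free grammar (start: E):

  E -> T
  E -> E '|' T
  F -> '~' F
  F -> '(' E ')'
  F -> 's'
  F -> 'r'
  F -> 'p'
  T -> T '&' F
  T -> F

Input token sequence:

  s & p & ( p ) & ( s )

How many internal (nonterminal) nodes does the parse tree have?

[E [T [T [T [T [F s]] & [F p]] & [F ( [E [T [F p]]] )]] & [F ( [E [T [F s]]] )]]]

15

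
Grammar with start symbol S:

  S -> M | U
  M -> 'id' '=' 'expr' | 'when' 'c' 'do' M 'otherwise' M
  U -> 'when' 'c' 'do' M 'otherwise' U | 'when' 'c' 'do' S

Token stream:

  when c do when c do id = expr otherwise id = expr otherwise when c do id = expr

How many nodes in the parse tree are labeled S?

2

[S [U when c do [M when c do [M id = expr] otherwise [M id = expr]] otherwise [U when c do [S [M id = expr]]]]]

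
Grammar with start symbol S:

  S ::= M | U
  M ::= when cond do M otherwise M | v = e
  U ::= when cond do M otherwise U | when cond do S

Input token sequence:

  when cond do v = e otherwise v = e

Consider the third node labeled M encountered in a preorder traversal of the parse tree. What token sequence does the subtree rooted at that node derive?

[S [M when cond do [M v = e] otherwise [M v = e]]]

v = e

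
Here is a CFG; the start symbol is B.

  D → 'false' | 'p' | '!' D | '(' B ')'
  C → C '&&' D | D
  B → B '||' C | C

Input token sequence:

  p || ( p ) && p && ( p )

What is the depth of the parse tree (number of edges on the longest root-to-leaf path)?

8

[B [B [C [D p]]] || [C [C [C [D ( [B [C [D p]]] )]] && [D p]] && [D ( [B [C [D p]]] )]]]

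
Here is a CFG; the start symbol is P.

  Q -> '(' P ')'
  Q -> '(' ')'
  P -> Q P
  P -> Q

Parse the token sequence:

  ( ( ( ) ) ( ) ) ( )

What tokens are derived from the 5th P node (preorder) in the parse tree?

[P [Q ( [P [Q ( [P [Q ( )]] )] [P [Q ( )]]] )] [P [Q ( )]]]

( )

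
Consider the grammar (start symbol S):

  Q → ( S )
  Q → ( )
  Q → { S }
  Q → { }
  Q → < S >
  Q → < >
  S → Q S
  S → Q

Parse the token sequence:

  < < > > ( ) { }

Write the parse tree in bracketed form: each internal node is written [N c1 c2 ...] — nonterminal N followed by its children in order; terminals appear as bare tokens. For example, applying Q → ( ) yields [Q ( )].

S
Q S
< S > S
< Q > S
< < > > S
< < > > Q S
< < > > ( ) S
< < > > ( ) Q
< < > > ( ) { }

[S [Q < [S [Q < >]] >] [S [Q ( )] [S [Q { }]]]]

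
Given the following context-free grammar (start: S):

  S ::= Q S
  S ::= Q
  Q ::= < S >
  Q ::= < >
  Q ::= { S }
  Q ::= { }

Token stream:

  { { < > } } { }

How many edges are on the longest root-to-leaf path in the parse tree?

[S [Q { [S [Q { [S [Q < >]] }]] }] [S [Q { }]]]

6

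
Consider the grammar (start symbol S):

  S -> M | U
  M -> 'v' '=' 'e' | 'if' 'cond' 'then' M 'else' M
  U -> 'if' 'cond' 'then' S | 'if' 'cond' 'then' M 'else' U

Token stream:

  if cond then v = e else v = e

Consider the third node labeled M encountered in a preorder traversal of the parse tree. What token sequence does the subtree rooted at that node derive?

[S [M if cond then [M v = e] else [M v = e]]]

v = e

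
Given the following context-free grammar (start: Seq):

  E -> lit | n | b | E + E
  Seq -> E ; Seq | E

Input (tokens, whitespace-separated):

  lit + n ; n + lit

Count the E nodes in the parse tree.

[Seq [E [E lit] + [E n]] ; [Seq [E [E n] + [E lit]]]]

6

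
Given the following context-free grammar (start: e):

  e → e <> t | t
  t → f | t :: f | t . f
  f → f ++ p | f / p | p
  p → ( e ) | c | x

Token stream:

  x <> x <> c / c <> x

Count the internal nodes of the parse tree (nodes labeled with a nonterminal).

18

[e [e [e [e [t [f [p x]]]] <> [t [f [p x]]]] <> [t [f [f [p c]] / [p c]]]] <> [t [f [p x]]]]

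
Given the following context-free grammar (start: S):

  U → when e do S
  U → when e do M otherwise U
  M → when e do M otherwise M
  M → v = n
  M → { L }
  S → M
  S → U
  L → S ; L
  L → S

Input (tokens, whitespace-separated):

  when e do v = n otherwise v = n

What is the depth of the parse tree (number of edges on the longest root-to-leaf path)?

3

[S [M when e do [M v = n] otherwise [M v = n]]]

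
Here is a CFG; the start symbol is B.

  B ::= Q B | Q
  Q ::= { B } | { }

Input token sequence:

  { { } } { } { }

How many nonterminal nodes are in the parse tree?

[B [Q { [B [Q { }]] }] [B [Q { }] [B [Q { }]]]]

8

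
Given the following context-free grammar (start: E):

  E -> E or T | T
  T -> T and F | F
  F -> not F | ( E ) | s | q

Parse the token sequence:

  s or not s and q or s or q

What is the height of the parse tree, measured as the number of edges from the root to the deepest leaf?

[E [E [E [E [T [F s]]] or [T [T [F not [F s]]] and [F q]]] or [T [F s]]] or [T [F q]]]

7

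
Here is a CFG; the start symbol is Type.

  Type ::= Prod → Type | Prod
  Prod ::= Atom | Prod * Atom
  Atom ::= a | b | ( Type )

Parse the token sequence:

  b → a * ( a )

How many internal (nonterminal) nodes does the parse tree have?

11

[Type [Prod [Atom b]] → [Type [Prod [Prod [Atom a]] * [Atom ( [Type [Prod [Atom a]]] )]]]]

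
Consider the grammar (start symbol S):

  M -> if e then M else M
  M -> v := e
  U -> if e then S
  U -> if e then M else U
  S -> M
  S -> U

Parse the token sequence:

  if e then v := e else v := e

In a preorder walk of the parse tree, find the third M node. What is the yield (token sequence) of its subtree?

v := e

[S [M if e then [M v := e] else [M v := e]]]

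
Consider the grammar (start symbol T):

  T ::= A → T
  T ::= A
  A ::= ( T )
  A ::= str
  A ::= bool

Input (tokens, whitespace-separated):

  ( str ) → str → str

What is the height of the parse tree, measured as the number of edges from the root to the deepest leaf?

[T [A ( [T [A str]] )] → [T [A str] → [T [A str]]]]

4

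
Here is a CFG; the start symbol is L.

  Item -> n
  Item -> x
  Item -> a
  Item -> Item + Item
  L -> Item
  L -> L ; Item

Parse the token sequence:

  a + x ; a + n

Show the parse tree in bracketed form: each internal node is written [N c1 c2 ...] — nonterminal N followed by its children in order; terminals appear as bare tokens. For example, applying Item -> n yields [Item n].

[L [L [Item [Item a] + [Item x]]] ; [Item [Item a] + [Item n]]]

L
L ; Item
Item ; Item
Item + Item ; Item
a + Item ; Item
a + x ; Item
a + x ; Item + Item
a + x ; a + Item
a + x ; a + n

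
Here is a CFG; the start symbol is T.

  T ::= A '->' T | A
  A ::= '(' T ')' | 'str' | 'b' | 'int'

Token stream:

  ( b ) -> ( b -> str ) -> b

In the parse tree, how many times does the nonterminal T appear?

[T [A ( [T [A b]] )] -> [T [A ( [T [A b] -> [T [A str]]] )] -> [T [A b]]]]

6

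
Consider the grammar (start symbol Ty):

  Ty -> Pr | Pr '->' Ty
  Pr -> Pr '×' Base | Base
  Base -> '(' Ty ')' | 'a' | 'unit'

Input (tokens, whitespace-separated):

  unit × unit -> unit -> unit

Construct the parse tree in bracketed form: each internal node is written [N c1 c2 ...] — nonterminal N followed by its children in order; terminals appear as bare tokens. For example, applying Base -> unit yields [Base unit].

Ty
Pr -> Ty
Pr × Base -> Ty
Base × Base -> Ty
unit × Base -> Ty
unit × unit -> Ty
unit × unit -> Pr -> Ty
unit × unit -> Base -> Ty
unit × unit -> unit -> Ty
unit × unit -> unit -> Pr
unit × unit -> unit -> Base
unit × unit -> unit -> unit

[Ty [Pr [Pr [Base unit]] × [Base unit]] -> [Ty [Pr [Base unit]] -> [Ty [Pr [Base unit]]]]]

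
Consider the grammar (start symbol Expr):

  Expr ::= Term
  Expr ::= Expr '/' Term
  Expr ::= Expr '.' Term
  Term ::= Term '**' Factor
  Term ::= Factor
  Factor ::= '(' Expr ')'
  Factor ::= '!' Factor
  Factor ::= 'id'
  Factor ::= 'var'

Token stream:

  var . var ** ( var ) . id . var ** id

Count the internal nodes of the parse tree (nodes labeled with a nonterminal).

19

[Expr [Expr [Expr [Expr [Term [Factor var]]] . [Term [Term [Factor var]] ** [Factor ( [Expr [Term [Factor var]]] )]]] . [Term [Factor id]]] . [Term [Term [Factor var]] ** [Factor id]]]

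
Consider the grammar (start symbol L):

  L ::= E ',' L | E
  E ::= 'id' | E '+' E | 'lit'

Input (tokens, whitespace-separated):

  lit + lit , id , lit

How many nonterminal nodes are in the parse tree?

8

[L [E [E lit] + [E lit]] , [L [E id] , [L [E lit]]]]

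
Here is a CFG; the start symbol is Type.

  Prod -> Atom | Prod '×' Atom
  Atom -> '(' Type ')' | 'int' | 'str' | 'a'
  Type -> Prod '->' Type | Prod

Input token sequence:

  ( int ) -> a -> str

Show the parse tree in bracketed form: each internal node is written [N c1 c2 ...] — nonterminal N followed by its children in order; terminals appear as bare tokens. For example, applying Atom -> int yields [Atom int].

Type
Prod -> Type
Atom -> Type
( Type ) -> Type
( Prod ) -> Type
( Atom ) -> Type
( int ) -> Type
( int ) -> Prod -> Type
( int ) -> Atom -> Type
( int ) -> a -> Type
( int ) -> a -> Prod
( int ) -> a -> Atom
( int ) -> a -> str

[Type [Prod [Atom ( [Type [Prod [Atom int]]] )]] -> [Type [Prod [Atom a]] -> [Type [Prod [Atom str]]]]]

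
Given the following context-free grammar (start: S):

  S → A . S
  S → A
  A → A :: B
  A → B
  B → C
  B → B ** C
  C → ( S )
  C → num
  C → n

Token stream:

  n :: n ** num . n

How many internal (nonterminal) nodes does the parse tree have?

[S [A [A [B [C n]]] :: [B [B [C n]] ** [C num]]] . [S [A [B [C n]]]]]

13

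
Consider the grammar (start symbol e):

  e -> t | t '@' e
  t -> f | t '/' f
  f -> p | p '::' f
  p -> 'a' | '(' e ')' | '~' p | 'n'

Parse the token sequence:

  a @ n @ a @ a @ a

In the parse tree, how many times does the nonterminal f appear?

[e [t [f [p a]]] @ [e [t [f [p n]]] @ [e [t [f [p a]]] @ [e [t [f [p a]]] @ [e [t [f [p a]]]]]]]]

5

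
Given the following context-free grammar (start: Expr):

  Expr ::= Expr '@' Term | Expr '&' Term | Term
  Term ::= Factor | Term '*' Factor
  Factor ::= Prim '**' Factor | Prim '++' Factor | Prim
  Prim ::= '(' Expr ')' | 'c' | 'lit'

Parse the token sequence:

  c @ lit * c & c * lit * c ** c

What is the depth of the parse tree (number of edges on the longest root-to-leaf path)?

[Expr [Expr [Expr [Term [Factor [Prim c]]]] @ [Term [Term [Factor [Prim lit]]] * [Factor [Prim c]]]] & [Term [Term [Term [Factor [Prim c]]] * [Factor [Prim lit]]] * [Factor [Prim c] ** [Factor [Prim c]]]]]

6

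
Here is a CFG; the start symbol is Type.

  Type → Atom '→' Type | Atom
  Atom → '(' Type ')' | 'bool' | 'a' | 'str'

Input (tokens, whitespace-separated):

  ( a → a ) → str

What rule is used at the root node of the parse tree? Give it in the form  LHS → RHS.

[Type [Atom ( [Type [Atom a] → [Type [Atom a]]] )] → [Type [Atom str]]]

Type → Atom '→' Type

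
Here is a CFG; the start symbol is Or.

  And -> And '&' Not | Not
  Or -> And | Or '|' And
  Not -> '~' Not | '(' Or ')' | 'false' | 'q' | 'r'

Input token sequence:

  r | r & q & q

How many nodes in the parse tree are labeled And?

4

[Or [Or [And [Not r]]] | [And [And [And [Not r]] & [Not q]] & [Not q]]]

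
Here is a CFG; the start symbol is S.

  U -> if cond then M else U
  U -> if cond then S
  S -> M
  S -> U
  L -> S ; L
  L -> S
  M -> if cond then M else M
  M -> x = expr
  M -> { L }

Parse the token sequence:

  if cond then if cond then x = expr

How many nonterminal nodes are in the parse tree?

[S [U if cond then [S [U if cond then [S [M x = expr]]]]]]

6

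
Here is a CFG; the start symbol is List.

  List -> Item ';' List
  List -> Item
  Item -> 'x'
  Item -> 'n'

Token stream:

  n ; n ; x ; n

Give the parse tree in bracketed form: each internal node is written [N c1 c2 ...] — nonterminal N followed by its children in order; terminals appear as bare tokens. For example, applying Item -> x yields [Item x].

List
Item ; List
n ; List
n ; Item ; List
n ; n ; List
n ; n ; Item ; List
n ; n ; x ; List
n ; n ; x ; Item
n ; n ; x ; n

[List [Item n] ; [List [Item n] ; [List [Item x] ; [List [Item n]]]]]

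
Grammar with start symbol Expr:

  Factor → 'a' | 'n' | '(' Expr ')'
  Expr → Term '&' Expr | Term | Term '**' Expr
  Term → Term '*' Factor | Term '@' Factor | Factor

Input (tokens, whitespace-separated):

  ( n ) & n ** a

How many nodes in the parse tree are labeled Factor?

[Expr [Term [Factor ( [Expr [Term [Factor n]]] )]] & [Expr [Term [Factor n]] ** [Expr [Term [Factor a]]]]]

4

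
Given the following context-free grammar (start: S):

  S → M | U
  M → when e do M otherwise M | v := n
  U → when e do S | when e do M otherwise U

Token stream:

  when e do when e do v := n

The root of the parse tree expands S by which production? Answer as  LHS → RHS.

S → U

[S [U when e do [S [U when e do [S [M v := n]]]]]]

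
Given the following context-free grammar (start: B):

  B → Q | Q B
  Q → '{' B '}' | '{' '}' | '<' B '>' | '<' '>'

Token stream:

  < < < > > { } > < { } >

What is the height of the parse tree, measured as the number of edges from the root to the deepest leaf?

[B [Q < [B [Q < [B [Q < >]] >] [B [Q { }]]] >] [B [Q < [B [Q { }]] >]]]

6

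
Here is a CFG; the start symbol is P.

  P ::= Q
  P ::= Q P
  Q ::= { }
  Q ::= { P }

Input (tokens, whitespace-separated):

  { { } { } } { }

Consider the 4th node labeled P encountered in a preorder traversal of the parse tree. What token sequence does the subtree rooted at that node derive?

[P [Q { [P [Q { }] [P [Q { }]]] }] [P [Q { }]]]

{ }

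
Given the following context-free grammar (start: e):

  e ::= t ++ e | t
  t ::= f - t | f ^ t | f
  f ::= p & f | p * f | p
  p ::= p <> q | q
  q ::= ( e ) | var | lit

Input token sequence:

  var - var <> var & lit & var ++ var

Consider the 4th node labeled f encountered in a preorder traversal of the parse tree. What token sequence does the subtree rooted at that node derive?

var

[e [t [f [p [q var]]] - [t [f [p [p [q var]] <> [q var]] & [f [p [q lit]] & [f [p [q var]]]]]]] ++ [e [t [f [p [q var]]]]]]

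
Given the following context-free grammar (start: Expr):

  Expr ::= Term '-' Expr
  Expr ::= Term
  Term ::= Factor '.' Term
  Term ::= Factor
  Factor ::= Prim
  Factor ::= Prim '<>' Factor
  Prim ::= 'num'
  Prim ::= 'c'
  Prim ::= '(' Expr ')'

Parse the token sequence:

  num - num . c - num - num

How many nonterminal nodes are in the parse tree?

19

[Expr [Term [Factor [Prim num]]] - [Expr [Term [Factor [Prim num]] . [Term [Factor [Prim c]]]] - [Expr [Term [Factor [Prim num]]] - [Expr [Term [Factor [Prim num]]]]]]]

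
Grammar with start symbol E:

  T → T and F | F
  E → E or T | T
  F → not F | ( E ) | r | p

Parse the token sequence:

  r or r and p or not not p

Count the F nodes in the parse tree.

[E [E [E [T [F r]]] or [T [T [F r]] and [F p]]] or [T [F not [F not [F p]]]]]

6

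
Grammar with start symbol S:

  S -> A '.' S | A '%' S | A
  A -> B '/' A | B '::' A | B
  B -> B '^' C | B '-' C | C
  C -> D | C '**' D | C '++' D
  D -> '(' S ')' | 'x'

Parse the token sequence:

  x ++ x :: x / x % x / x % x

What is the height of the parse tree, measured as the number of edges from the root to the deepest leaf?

[S [A [B [C [C [D x]] ++ [D x]]] :: [A [B [C [D x]]] / [A [B [C [D x]]]]]] % [S [A [B [C [D x]]] / [A [B [C [D x]]]]] % [S [A [B [C [D x]]]]]]]

7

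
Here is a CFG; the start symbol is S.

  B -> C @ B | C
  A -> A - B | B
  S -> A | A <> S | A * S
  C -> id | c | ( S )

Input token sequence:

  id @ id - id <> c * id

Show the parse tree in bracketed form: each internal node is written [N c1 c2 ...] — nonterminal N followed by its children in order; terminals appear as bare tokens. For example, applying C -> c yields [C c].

S
A <> S
A - B <> S
B - B <> S
C @ B - B <> S
id @ B - B <> S
id @ C - B <> S
id @ id - B <> S
id @ id - C <> S
id @ id - id <> S
id @ id - id <> A * S
id @ id - id <> B * S
id @ id - id <> C * S
id @ id - id <> c * S
id @ id - id <> c * A
id @ id - id <> c * B
id @ id - id <> c * C
id @ id - id <> c * id

[S [A [A [B [C id] @ [B [C id]]]] - [B [C id]]] <> [S [A [B [C c]]] * [S [A [B [C id]]]]]]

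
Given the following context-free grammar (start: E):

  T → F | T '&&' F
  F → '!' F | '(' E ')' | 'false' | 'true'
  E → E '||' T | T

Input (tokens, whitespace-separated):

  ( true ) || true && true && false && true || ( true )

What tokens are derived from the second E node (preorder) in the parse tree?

( true ) || true && true && false && true

[E [E [E [T [F ( [E [T [F true]]] )]]] || [T [T [T [T [F true]] && [F true]] && [F false]] && [F true]]] || [T [F ( [E [T [F true]]] )]]]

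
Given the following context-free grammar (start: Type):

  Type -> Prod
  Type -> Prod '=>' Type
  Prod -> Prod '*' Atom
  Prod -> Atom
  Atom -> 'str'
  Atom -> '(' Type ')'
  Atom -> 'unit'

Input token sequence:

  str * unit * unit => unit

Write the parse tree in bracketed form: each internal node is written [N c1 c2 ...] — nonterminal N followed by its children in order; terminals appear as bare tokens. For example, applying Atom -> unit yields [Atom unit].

[Type [Prod [Prod [Prod [Atom str]] * [Atom unit]] * [Atom unit]] => [Type [Prod [Atom unit]]]]

Type
Prod => Type
Prod * Atom => Type
Prod * Atom * Atom => Type
Atom * Atom * Atom => Type
str * Atom * Atom => Type
str * unit * Atom => Type
str * unit * unit => Type
str * unit * unit => Prod
str * unit * unit => Atom
str * unit * unit => unit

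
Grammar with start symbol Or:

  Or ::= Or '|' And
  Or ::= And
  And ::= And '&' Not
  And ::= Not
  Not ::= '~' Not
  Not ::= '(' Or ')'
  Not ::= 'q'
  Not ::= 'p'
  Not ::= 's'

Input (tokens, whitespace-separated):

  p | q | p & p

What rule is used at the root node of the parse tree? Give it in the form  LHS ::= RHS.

Or ::= Or '|' And

[Or [Or [Or [And [Not p]]] | [And [Not q]]] | [And [And [Not p]] & [Not p]]]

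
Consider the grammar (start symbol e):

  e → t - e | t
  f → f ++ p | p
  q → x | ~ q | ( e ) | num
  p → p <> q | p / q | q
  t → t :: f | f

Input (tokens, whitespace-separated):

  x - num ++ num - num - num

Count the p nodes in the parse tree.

5

[e [t [f [p [q x]]]] - [e [t [f [f [p [q num]]] ++ [p [q num]]]] - [e [t [f [p [q num]]]] - [e [t [f [p [q num]]]]]]]]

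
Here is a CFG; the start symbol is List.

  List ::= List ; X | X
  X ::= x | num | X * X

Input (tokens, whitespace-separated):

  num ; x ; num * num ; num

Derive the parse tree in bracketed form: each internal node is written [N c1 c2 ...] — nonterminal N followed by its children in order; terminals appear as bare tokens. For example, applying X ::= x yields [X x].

List
List ; X
List ; X ; X
List ; X ; X ; X
X ; X ; X ; X
num ; X ; X ; X
num ; x ; X ; X
num ; x ; X * X ; X
num ; x ; num * X ; X
num ; x ; num * num ; X
num ; x ; num * num ; num

[List [List [List [List [X num]] ; [X x]] ; [X [X num] * [X num]]] ; [X num]]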